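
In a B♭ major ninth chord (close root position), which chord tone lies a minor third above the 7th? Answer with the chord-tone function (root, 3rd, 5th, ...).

9th

B♭ major ninth is spelled B♭-D-F-A-C.
The 7th is A. A minor third above A is C.
C is the chord's 9th.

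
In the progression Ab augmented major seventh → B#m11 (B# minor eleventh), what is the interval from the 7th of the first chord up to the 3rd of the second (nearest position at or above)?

A5

The 7th of Ab augmented major seventh is G; the 3rd of B#m11 (B# minor eleventh) is D#.
G up to D# is 8 semitones, a half step wider than a perfect fifth, so the interval is augmented.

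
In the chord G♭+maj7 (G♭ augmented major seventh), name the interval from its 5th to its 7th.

G♭+maj7 (G♭ augmented major seventh): G♭–B♭–D–F.
5th = D; 7th = F.
From D to F: 3 semitones over a third = minor.

minor third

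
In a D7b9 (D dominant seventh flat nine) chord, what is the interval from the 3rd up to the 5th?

Spelling the chord: D F# A C Eb.
3rd = F#; 5th = A.
F# up to A is 3 semitones, a half step narrower than a major third, so the interval is minor.

minor 3rd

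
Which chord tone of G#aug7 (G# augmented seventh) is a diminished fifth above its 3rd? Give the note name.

G#7#5: G#, B#, D##, F#.
The 3rd is B#. A diminished fifth above B# is F#.
F# is the chord's 7th.

F#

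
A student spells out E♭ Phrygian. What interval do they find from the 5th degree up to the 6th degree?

minor second

Spelling E♭ Phrygian: E♭ F♭ G♭ A♭ B♭ C♭ D♭.
The 5th degree is B♭ and the 6th scale degree is C♭.
B♭ up to C♭ is 1 semitone, a half step narrower than a major second, so the interval is minor.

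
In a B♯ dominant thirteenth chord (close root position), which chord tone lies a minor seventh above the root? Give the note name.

A#

The chord tones of B♯13 (B♯ dominant thirteenth) are B♯, D𝄪, F𝄪, A♯, C𝄪, G𝄪.
The root is B♯. A minor seventh above B♯ is A♯.
A♯ is the chord's 7th.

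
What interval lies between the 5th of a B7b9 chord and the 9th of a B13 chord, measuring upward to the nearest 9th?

B7b9 has F# as its 5th, and B13 has C# as its 9th.
Counting 5 letters and 7 half steps from F# gives a perfect fifth.

perfect 5th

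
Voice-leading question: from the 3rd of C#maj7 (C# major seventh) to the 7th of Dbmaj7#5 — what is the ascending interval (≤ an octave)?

The 3rd of C#maj7 (C# major seventh) is E#; the 7th of Dbmaj7#5 is C.
From E# to C: 7 semitones over a sixth = diminished.

diminished sixth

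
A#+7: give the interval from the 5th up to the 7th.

diminished third

Spelling the chord: A# C## E## G#.
5th = E##; 7th = G#.
From E## to G#: 2 semitones over a third = diminished.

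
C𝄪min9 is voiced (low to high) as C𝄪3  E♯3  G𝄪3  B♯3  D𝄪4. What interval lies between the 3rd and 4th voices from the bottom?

Those voices are G𝄪3 and B♯3.
G𝄪 up to B♯ is 3 semitones, a half step narrower than a major third, so the interval is minor.

m3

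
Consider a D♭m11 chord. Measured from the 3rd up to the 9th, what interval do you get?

M7

D♭m11: D♭ F♭ A♭ C♭ E♭ G♭.
That puts F♭ below E♭.
From F♭ to E♭ is 11 semitones, exactly the major seventh.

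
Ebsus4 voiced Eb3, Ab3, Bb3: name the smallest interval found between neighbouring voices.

major 2nd

Adjacent intervals: Eb3→Ab3 = perfect fourth; Ab3→Bb3 = major second.
The smallest is Ab3 to Bb3, a major second (2 semitones).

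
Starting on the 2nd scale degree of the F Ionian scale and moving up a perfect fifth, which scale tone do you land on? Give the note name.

D

The scale is F G A Bb C D E.
The 2nd scale degree is G; a perfect fifth above that is D — scale degree 6.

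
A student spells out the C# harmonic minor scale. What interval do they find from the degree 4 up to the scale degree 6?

m3

The scale runs C# D# E F# G# A B#.
Degree 4 = F#; 6th degree = A.
From F# to A: 3 semitones over a third = minor.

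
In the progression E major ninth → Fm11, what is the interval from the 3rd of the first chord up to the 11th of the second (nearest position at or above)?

d3

E major ninth has G♯ as its 3rd, and Fm11 has B♭ as its 11th.
G♯ up to B♭ is 2 semitones, a whole step narrower than a major third, so the interval is diminished.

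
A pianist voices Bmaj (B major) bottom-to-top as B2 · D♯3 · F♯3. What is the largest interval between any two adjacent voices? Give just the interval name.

major third

Adjacent intervals: B2→D♯3 = major third; D♯3→F♯3 = minor third.
The largest is B2 to D♯3, a major third (4 semitones).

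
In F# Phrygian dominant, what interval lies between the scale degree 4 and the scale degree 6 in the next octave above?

F# phrygian dominant: F# G A# B C# D E.
So we need the interval from B up to D.
B up to D is 15 semitones, a half step narrower than a major tenth, so the interval is minor.

minor tenth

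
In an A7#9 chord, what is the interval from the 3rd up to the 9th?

major seventh

The chord tones of A7#9 are A-C♯-E-G-B♯.
The 3rd is C♯ and the 9th is B♯.
From C♯ to B♯ is 11 semitones, exactly the major seventh.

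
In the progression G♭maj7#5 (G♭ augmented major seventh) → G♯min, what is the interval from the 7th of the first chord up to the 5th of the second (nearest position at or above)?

The 7th of G♭maj7#5 (G♭ augmented major seventh) is F; the 5th of G♯min is D♯.
From F to D♯: 10 semitones over a sixth = augmented.

augmented sixth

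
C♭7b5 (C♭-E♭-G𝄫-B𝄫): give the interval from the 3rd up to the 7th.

diminished fifth

So we need the interval from E♭ up to B𝄫.
E♭ up to B𝄫 is 6 semitones, a half step narrower than a perfect fifth, so the interval is diminished.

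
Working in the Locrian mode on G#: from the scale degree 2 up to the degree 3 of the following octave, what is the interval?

major ninth

The scale runs G# A B C# D E F#.
So we need the interval from A up to B.
Counting 9 letters and 14 half steps from A gives a major ninth.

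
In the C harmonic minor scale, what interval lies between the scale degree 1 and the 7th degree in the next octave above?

The scale runs C D E♭ F G A♭ B.
Scale degree 1 = C; degree 7 (up an octave) = B.
C up to B spans 14 letter names and 23 semitones — a major fourteenth.

major 14th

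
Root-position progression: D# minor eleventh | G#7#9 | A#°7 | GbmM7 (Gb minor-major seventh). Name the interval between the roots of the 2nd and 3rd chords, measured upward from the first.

M2

The roots are G# and A#.
Counting 2 letters and 2 half steps from G# gives a major second.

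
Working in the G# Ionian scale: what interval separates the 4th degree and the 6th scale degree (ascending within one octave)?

major third

G# major: G# A# B# C# D# E# F##.
The 4th degree is C# and the scale degree 6 is E#.
From C# to E# is 4 semitones, exactly the major third.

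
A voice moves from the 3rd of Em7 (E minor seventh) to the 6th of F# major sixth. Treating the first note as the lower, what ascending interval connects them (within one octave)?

The 3rd of Em7 (E minor seventh) is G; the 6th of F# major sixth is D#.
G up to D# is 8 semitones, a half step wider than a perfect fifth, so the interval is augmented.

augmented 5th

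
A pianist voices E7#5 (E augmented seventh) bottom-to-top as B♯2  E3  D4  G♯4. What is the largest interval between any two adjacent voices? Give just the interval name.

m7

Adjacent intervals: B♯2→E3 = diminished fourth; E3→D4 = minor seventh; D4→G♯4 = augmented fourth.
The largest is E3 to D4, a minor seventh (10 semitones).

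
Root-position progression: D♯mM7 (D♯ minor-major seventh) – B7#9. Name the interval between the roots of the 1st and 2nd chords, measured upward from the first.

The roots are D♯ and B.
6 letter names make it a sixth; at 8 semitones (a half step narrower than major) the quality is minor.

minor sixth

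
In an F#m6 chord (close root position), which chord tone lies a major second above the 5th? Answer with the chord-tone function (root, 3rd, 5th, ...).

F#min6: F#, A, C#, D#.
The 5th is C#. A major second above C# is D#.
D# is the chord's 6th.

6th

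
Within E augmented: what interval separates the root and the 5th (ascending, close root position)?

Spelling the chord: E G# B#.
That puts E below B#.
E up to B# is 8 semitones, a half step wider than a perfect fifth, so the interval is augmented.

A5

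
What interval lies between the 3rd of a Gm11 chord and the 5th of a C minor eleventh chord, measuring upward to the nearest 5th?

major sixth

Gm11 has Bb as its 3rd, and C minor eleventh has G as its 5th.
Counting 6 letters and 9 half steps from Bb gives a major sixth.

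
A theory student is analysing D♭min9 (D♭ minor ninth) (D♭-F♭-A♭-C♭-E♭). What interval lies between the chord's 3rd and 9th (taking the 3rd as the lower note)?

So we need the interval from F♭ up to E♭.
F♭ up to E♭ spans 7 letter names and 11 semitones — a major seventh.

M7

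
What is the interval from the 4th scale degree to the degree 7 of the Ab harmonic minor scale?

Spelling the Ab harmonic minor scale: Ab Bb Cb Db Eb Fb G.
That puts Db below G.
4 letter names make it a fourth; at 6 semitones (a half step wider than perfect) the quality is augmented.

augmented fourth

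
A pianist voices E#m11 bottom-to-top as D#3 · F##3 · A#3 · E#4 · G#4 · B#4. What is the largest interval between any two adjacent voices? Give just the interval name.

Adjacent intervals: D#3→F##3 = major third; F##3→A#3 = minor third; A#3→E#4 = perfect fifth; E#4→G#4 = minor third; G#4→B#4 = major third.
The largest is A#3 to E#4, a perfect fifth (7 semitones).

perfect fifth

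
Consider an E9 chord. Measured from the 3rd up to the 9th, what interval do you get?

minor 7th

Spelling the chord: E G# B D F#.
3rd = G#; 9th = F#.
From G# to F#: 10 semitones over a seventh = minor.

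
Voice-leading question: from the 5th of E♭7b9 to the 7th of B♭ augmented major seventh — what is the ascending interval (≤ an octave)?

major 7th

The 5th of E♭7b9 is B♭; the 7th of B♭ augmented major seventh is A.
B♭ up to A spans 7 letter names and 11 semitones — a major seventh.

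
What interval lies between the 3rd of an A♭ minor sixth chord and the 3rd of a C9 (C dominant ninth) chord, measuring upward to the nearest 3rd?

A♭ minor sixth has C♭ as its 3rd, and C9 (C dominant ninth) has E as its 3rd.
3 letter names make it a third; at 5 semitones (a half step wider than major) the quality is augmented.

A3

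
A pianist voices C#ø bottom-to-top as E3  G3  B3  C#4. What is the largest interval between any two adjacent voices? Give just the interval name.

Adjacent intervals: E3→G3 = minor third; G3→B3 = major third; B3→C#4 = major second.
The largest is G3 to B3, a major third (4 semitones).

major third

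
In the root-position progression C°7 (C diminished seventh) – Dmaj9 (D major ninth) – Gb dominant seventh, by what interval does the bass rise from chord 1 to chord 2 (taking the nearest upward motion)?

M2

The roots are C and D.
C up to D spans 2 letter names and 2 semitones — a major second.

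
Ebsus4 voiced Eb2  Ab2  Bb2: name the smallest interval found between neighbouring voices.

Adjacent intervals: Eb2→Ab2 = perfect fourth; Ab2→Bb2 = major second.
The smallest is Ab2 to Bb2, a major second (2 semitones).

M2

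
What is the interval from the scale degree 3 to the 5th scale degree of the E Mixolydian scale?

minor third

E mixolydian: E F# G# A B C# D.
So we need the interval from G# up to B.
From G# to B: 3 semitones over a third = minor.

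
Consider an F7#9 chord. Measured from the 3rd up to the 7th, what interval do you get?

Spelling the chord: F-A-C-E♭-G♯.
So we need the interval from A up to E♭.
A up to E♭ is 6 semitones, a half step narrower than a perfect fifth, so the interval is diminished.
That tritone between 3rd and 7th is what gives the dominant seventh its pull toward resolution.

diminished 5th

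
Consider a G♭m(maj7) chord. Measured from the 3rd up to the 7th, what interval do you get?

augmented fifth

G♭mM7 (G♭ minor-major seventh): G♭–B𝄫–D♭–F.
So we need the interval from B𝄫 up to F.
5 letter names make it a fifth; at 8 semitones (a half step wider than perfect) the quality is augmented.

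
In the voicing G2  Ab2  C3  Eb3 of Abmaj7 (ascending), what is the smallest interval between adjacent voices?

minor 2nd

Adjacent intervals: G2→Ab2 = minor second; Ab2→C3 = major third; C3→Eb3 = minor third.
The smallest is G2 to Ab2, a minor second (1 semitone).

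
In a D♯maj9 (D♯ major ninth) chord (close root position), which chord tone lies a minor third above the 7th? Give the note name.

E#

D♯ major ninth is spelled D♯, F𝄪, A♯, C𝄪, E♯.
The 7th is C𝄪. A minor third above C𝄪 is E♯.
E♯ is the chord's 9th.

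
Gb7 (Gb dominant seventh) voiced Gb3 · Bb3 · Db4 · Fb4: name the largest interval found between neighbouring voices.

major third

Adjacent intervals: Gb3→Bb3 = major third; Bb3→Db4 = minor third; Db4→Fb4 = minor third.
The largest is Gb3 to Bb3, a major third (4 semitones).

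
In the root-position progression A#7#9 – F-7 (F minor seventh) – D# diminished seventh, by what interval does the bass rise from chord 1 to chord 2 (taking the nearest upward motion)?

diminished 6th

The roots are A# and F.
From A# to F: 7 semitones over a sixth = diminished.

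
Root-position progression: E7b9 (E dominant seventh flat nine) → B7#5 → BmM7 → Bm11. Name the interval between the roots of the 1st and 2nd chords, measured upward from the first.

The roots are E and B.
Counting 5 letters and 7 half steps from E gives a perfect fifth.

perfect fifth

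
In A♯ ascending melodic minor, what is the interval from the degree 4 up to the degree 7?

The scale runs A♯ B♯ C♯ D♯ E♯ F𝄪 G𝄪.
The degree 4 is D♯ and the 7th scale degree is G𝄪.
4 letter names make it a fourth; at 6 semitones (a half step wider than perfect) the quality is augmented.

augmented fourth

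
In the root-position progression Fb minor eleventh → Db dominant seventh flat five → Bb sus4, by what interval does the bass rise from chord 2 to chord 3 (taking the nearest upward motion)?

The roots are Db and Bb.
From Db to Bb is 9 semitones, exactly the major sixth.

M6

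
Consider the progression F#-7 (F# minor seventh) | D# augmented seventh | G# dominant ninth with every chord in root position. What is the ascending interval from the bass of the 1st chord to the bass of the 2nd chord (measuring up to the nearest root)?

M6

The roots are F# and D#.
F# up to D# spans 6 letter names and 9 semitones — a major sixth.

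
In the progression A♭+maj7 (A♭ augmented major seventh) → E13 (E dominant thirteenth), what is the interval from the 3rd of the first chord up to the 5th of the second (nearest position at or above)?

The 3rd of A♭+maj7 (A♭ augmented major seventh) is C; the 5th of E13 (E dominant thirteenth) is B.
C up to B spans 7 letter names and 11 semitones — a major seventh.

major seventh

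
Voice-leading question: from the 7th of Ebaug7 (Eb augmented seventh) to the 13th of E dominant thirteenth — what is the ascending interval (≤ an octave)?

Ebaug7 (Eb augmented seventh) has Db as its 7th, and E dominant thirteenth has C# as its 13th.
From Db to C#: 12 semitones over a seventh = augmented.

augmented seventh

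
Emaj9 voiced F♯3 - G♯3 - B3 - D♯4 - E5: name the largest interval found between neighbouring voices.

minor ninth

Adjacent intervals: F♯3→G♯3 = major second; G♯3→B3 = minor third; B3→D♯4 = major third; D♯4→E5 = minor ninth.
The largest is D♯4 to E5, a minor ninth (13 semitones).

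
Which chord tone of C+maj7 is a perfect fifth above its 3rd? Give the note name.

The chord tones of Cmaj7#5 (C augmented major seventh) are C E G# B.
The 3rd is E. A perfect fifth above E is B.
B is the chord's 7th.

B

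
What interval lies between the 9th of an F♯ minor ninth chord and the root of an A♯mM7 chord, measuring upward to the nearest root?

major second

The 9th of F♯ minor ninth is G♯; the root of A♯mM7 is A♯.
From G♯ to A♯ is 2 semitones, exactly the major second.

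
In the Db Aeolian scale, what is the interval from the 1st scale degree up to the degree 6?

m6

Spelling the Db Aeolian scale: Db Eb Fb Gb Ab Bbb Cb.
So we need the interval from Db up to Bbb.
From Db to Bbb: 8 semitones over a sixth = minor.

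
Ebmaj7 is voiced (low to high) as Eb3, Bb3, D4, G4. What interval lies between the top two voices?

perfect fourth

Those voices are D4 and G4.
D up to G spans 4 letter names and 5 semitones — a perfect fourth.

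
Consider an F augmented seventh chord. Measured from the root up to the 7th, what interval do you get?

The chord tones of F augmented seventh are F-A-C#-Eb.
The root is F and the 7th is Eb.
7 letter names make it a seventh; at 10 semitones (a half step narrower than major) the quality is minor.

minor 7th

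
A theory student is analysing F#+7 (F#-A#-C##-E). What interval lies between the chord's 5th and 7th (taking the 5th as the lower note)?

That puts C## below E.
C## up to E is 2 semitones, a whole step narrower than a major third, so the interval is diminished.

d3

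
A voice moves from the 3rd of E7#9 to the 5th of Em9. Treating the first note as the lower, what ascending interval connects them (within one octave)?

E7#9 has G# as its 3rd, and Em9 has B as its 5th.
3 letter names make it a third; at 3 semitones (a half step narrower than major) the quality is minor.

minor third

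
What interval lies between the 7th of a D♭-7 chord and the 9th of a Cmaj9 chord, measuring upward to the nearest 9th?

A2

D♭-7 has C♭ as its 7th, and Cmaj9 has D as its 9th.
From C♭ to D: 3 semitones over a second = augmented.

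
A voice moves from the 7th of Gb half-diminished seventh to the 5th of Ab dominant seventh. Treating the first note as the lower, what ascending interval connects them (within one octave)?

M7

Gb half-diminished seventh has Fb as its 7th, and Ab dominant seventh has Eb as its 5th.
From Fb to Eb is 11 semitones, exactly the major seventh.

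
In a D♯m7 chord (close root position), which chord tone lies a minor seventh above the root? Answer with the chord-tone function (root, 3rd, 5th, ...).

7th

The chord tones of D♯min7 are D♯, F♯, A♯, C♯.
The root is D♯. A minor seventh above D♯ is C♯.
C♯ is the chord's 7th.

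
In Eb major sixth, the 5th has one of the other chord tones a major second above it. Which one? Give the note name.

Spelling the chord: Eb-G-Bb-C.
The 5th is Bb. A major second above Bb is C.
C is the chord's 6th.

C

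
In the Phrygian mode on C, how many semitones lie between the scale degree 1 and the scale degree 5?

The scale is C D♭ E♭ F G A♭ B♭.
C up to G is a perfect fifth — 7 semitones.

7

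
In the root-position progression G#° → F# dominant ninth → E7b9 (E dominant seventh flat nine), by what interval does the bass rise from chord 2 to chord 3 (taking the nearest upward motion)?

The roots are F# and E.
From F# to E: 10 semitones over a seventh = minor.

minor 7th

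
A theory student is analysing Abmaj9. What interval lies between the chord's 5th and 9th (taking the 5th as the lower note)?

Spelling the chord: Ab C Eb G Bb.
That puts Eb below Bb.
Eb up to Bb spans 5 letter names and 7 semitones — a perfect fifth.

perfect fifth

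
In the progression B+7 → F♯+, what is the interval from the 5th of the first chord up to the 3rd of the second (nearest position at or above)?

The 5th of B+7 is F𝄪; the 3rd of F♯+ is A♯.
From F𝄪 to A♯: 3 semitones over a third = minor.

m3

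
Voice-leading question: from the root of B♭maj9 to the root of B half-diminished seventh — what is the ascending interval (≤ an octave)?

A1

The root of B♭maj9 is B♭; the root of B half-diminished seventh is B.
1 letter names make it a unison; at 1 semitone (a half step wider than perfect) the quality is augmented.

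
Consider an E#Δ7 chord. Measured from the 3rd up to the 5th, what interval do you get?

minor third

E# major seventh: E# G## B# D##.
The 3rd is G## and the 5th is B#.
From G## to B#: 3 semitones over a third = minor.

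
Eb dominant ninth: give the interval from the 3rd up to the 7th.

The chord tones of Eb dominant ninth are Eb–G–Bb–Db–F.
The 3rd is G and the 7th is Db.
G up to Db is 6 semitones, a half step narrower than a perfect fifth, so the interval is diminished.

diminished fifth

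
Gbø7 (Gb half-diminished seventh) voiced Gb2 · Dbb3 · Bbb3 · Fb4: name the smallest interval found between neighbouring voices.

diminished fifth

Adjacent intervals: Gb2→Dbb3 = diminished fifth; Dbb3→Bbb3 = major sixth; Bbb3→Fb4 = perfect fifth.
The smallest is Gb2 to Dbb3, a diminished fifth (6 semitones).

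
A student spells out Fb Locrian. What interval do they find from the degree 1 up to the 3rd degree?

minor third

Spelling Fb Locrian: Fb Gbb Abb Bbb Cbb Dbb Ebb.
The degree 1 is Fb and the degree 3 is Abb.
Fb up to Abb is 3 semitones, a half step narrower than a major third, so the interval is minor.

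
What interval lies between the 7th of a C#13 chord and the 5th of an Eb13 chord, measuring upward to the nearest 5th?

The 7th of C#13 is B; the 5th of Eb13 is Bb.
B up to Bb is 11 semitones, a half step narrower than a perfect octave, so the interval is diminished.

d8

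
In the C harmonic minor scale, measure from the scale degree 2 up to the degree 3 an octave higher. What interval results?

The scale runs C D Eb F G Ab B.
The scale degree 2 is D and the degree 3 (up an octave) is Eb.
9 letter names make it a ninth; at 13 semitones (a half step narrower than major) the quality is minor.

minor ninth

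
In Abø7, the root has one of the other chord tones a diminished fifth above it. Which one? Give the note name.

Ebb

The chord tones of Ab half-diminished seventh are Ab Cb Ebb Gb.
The root is Ab. A diminished fifth above Ab is Ebb.
Ebb is the chord's 5th.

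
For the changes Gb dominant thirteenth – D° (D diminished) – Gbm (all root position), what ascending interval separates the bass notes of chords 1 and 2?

The roots are Gb and D.
5 letter names make it a fifth; at 8 semitones (a half step wider than perfect) the quality is augmented.

augmented fifth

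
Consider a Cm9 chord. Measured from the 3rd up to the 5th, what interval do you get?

Spelling the chord: C, Eb, G, Bb, D.
So we need the interval from Eb up to G.
Eb up to G spans 3 letter names and 4 semitones — a major third.

major third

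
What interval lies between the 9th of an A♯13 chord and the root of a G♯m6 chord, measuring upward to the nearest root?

minor sixth

The 9th of A♯13 is B♯; the root of G♯m6 is G♯.
6 letter names make it a sixth; at 8 semitones (a half step narrower than major) the quality is minor.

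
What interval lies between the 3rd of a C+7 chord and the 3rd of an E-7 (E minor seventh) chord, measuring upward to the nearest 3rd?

m3

The 3rd of C+7 is E; the 3rd of E-7 (E minor seventh) is G.
3 letter names make it a third; at 3 semitones (a half step narrower than major) the quality is minor.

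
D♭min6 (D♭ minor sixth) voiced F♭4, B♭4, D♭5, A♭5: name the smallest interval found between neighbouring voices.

Adjacent intervals: F♭4→B♭4 = augmented fourth; B♭4→D♭5 = minor third; D♭5→A♭5 = perfect fifth.
The smallest is B♭4 to D♭5, a minor third (3 semitones).

minor 3rd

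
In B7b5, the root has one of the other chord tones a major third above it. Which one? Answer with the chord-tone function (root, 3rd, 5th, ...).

3rd

The chord tones of B7b5 (B dominant seventh flat five) are B, D#, F, A.
The root is B. A major third above B is D#.
D# is the chord's 3rd.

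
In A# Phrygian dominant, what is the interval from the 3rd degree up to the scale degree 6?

The scale runs A# B C## D# E# F# G#.
3rd degree = C##; scale degree 6 = F#.
C## up to F# is 4 semitones, a half step narrower than a perfect fourth, so the interval is diminished.

diminished fourth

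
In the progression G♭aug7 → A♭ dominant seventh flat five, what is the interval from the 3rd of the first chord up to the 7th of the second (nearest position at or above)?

The 3rd of G♭aug7 is B♭; the 7th of A♭ dominant seventh flat five is G♭.
B♭ up to G♭ is 8 semitones, a half step narrower than a major sixth, so the interval is minor.

minor sixth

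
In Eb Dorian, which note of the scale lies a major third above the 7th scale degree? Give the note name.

F

The scale is Eb F Gb Ab Bb C Db.
The 7th scale degree is Db; a major third above that is F — scale degree 2.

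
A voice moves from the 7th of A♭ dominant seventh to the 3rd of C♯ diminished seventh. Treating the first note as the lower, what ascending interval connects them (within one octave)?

The 7th of A♭ dominant seventh is G♭; the 3rd of C♯ diminished seventh is E.
6 letter names make it a sixth; at 10 semitones (a half step wider than major) the quality is augmented.

A6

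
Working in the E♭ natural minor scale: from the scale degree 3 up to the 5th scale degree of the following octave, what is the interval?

major tenth

Spelling the E♭ natural minor scale: E♭ F G♭ A♭ B♭ C♭ D♭.
The scale degree 3 is G♭ and the 5th degree (up an octave) is B♭.
From G♭ to B♭ is 16 semitones, exactly the major tenth.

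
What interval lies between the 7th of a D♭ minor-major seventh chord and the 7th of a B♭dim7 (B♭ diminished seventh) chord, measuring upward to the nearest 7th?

diminished sixth

D♭ minor-major seventh has C as its 7th, and B♭dim7 (B♭ diminished seventh) has A𝄫 as its 7th.
6 letter names make it a sixth; at 7 semitones (a whole step narrower than major) the quality is diminished.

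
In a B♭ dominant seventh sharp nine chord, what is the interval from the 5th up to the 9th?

augmented 5th

Spelling the chord: B♭–D–F–A♭–C♯.
So we need the interval from F up to C♯.
5 letter names make it a fifth; at 8 semitones (a half step wider than perfect) the quality is augmented.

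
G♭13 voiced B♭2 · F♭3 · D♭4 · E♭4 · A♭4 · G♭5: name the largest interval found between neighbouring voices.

minor 7th

Adjacent intervals: B♭2→F♭3 = diminished fifth; F♭3→D♭4 = major sixth; D♭4→E♭4 = major second; E♭4→A♭4 = perfect fourth; A♭4→G♭5 = minor seventh.
The largest is A♭4 to G♭5, a minor seventh (10 semitones).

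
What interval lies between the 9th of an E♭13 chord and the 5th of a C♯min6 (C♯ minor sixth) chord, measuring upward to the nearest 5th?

The 9th of E♭13 is F; the 5th of C♯min6 (C♯ minor sixth) is G♯.
From F to G♯: 3 semitones over a second = augmented.

augmented 2nd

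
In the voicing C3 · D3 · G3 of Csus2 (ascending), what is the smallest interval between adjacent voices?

Adjacent intervals: C3→D3 = major second; D3→G3 = perfect fourth.
The smallest is C3 to D3, a major second (2 semitones).

major 2nd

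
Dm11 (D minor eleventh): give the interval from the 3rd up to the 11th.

Spelling the chord: D–F–A–C–E–G.
So we need the interval from F up to G.
Counting 9 letters and 14 half steps from F gives a major ninth.

M9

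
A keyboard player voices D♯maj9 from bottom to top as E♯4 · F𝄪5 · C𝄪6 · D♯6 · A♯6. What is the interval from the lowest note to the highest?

The outer voices are E♯4 and A♯6.
Counting 18 letters and 29 half steps from E♯ gives a perfect 18th.

P18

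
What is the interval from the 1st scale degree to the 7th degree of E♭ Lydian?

E♭ lydian: E♭ F G A B♭ C D.
1st scale degree = E♭; 7th degree = D.
From E♭ to D is 11 semitones, exactly the major seventh.

major seventh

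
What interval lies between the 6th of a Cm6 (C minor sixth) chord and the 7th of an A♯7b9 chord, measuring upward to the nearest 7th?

major 7th

Cm6 (C minor sixth) has A as its 6th, and A♯7b9 has G♯ as its 7th.
From A to G♯ is 11 semitones, exactly the major seventh.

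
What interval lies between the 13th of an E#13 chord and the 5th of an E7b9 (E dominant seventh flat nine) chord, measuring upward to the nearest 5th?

d7

The 13th of E#13 is C##; the 5th of E7b9 (E dominant seventh flat nine) is B.
C## up to B is 9 semitones, a whole step narrower than a major seventh, so the interval is diminished.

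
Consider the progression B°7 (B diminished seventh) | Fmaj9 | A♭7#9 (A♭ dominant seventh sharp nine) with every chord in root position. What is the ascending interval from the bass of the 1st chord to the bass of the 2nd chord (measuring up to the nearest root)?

The roots are B and F.
B up to F is 6 semitones, a half step narrower than a perfect fifth, so the interval is diminished.

diminished 5th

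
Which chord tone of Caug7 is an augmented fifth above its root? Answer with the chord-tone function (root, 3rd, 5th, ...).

The chord tones of C7#5 (C augmented seventh) are C–E–G#–Bb.
The root is C. An augmented fifth above C is G#.
G# is the chord's 5th.

5th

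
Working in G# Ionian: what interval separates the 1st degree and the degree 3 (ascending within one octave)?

Spelling G# Ionian: G# A# B# C# D# E# F##.
The 1st degree is G# and the 3rd degree is B#.
From G# to B# is 4 semitones, exactly the major third.

major third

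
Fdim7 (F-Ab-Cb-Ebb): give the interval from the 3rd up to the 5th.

That puts Ab below Cb.
From Ab to Cb: 3 semitones over a third = minor.

m3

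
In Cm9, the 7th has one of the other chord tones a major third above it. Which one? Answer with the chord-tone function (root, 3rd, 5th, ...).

9th

Spelling the chord: C, E♭, G, B♭, D.
The 7th is B♭. A major third above B♭ is D.
D is the chord's 9th.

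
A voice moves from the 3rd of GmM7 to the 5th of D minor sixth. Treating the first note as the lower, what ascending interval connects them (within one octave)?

major seventh

The 3rd of GmM7 is Bb; the 5th of D minor sixth is A.
Bb up to A spans 7 letter names and 11 semitones — a major seventh.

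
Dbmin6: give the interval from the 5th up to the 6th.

Dbmin6 is spelled Db Fb Ab Bb.
The 5th is Ab and the 6th is Bb.
From Ab to Bb is 2 semitones, exactly the major second.

major 2nd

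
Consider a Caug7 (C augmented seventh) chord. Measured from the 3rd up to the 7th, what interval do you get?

Caug7 is spelled C-E-G#-Bb.
The 3rd is E and the 7th is Bb.
From E to Bb: 6 semitones over a fifth = diminished.
This 3–7 tritone is the characteristic tension at the heart of the dominant sound.

d5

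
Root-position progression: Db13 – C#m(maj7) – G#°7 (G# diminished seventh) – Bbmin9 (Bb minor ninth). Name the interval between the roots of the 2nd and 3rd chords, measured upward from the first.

The roots are C# and G#.
From C# to G# is 7 semitones, exactly the perfect fifth.

perfect 5th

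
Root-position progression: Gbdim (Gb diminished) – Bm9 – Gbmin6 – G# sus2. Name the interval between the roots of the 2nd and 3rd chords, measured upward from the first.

diminished 6th

The roots are B and Gb.
6 letter names make it a sixth; at 7 semitones (a whole step narrower than major) the quality is diminished.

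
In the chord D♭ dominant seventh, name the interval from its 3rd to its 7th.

D♭ dominant seventh: D♭, F, A♭, C♭.
The 3rd is F and the 7th is C♭.
5 letter names make it a fifth; at 6 semitones (a half step narrower than perfect) the quality is diminished.
That tritone between 3rd and 7th is what gives the dominant seventh its pull toward resolution.

d5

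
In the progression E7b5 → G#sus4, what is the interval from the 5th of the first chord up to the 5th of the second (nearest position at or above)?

augmented 3rd

E7b5 has Bb as its 5th, and G#sus4 has D# as its 5th.
From Bb to D#: 5 semitones over a third = augmented.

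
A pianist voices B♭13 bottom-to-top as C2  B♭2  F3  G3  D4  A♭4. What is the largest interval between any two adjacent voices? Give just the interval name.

Adjacent intervals: C2→B♭2 = minor seventh; B♭2→F3 = perfect fifth; F3→G3 = major second; G3→D4 = perfect fifth; D4→A♭4 = diminished fifth.
The largest is C2 to B♭2, a minor seventh (10 semitones).

minor 7th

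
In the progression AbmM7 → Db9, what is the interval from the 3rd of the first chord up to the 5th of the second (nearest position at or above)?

major sixth

AbmM7 has Cb as its 3rd, and Db9 has Ab as its 5th.
Counting 6 letters and 9 half steps from Cb gives a major sixth.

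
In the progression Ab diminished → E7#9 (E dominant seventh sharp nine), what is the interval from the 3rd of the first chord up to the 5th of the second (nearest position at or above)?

The 3rd of Ab diminished is Cb; the 5th of E7#9 (E dominant seventh sharp nine) is B.
From Cb to B: 12 semitones over a seventh = augmented.

augmented seventh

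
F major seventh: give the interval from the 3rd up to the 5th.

minor third

The chord tones of Fmaj7 are F A C E.
The 3rd is A and the 5th is C.
3 letter names make it a third; at 3 semitones (a half step narrower than major) the quality is minor.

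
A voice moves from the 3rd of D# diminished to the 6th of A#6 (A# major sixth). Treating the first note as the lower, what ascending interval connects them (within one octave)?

The 3rd of D# diminished is F#; the 6th of A#6 (A# major sixth) is F##.
1 letter names make it a unison; at 1 semitone (a half step wider than perfect) the quality is augmented.

augmented unison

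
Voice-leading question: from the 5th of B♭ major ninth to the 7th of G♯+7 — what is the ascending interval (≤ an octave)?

B♭ major ninth has F as its 5th, and G♯+7 has F♯ as its 7th.
F up to F♯ is 1 semitone, a half step wider than a perfect unison, so the interval is augmented.

augmented unison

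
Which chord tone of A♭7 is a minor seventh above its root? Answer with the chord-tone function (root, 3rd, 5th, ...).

A♭ dominant seventh is spelled A♭ C E♭ G♭.
The root is A♭. A minor seventh above A♭ is G♭.
G♭ is the chord's 7th.

7th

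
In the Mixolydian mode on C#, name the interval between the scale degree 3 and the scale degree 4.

The scale runs C# D# E# F# G# A# B.
That puts E# below F#.
From E# to F#: 1 semitone over a second = minor.

minor 2nd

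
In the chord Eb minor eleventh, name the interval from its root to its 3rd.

Ebm11 is spelled Eb, Gb, Bb, Db, F, Ab.
So we need the interval from Eb up to Gb.
From Eb to Gb: 3 semitones over a third = minor.

minor third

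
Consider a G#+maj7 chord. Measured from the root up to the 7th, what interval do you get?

The chord tones of G# augmented major seventh are G#, B#, D##, F##.
So we need the interval from G# up to F##.
Counting 7 letters and 11 half steps from G# gives a major seventh.

major 7th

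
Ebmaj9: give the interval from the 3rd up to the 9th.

Ebmaj9 (Eb major ninth) is spelled Eb-G-Bb-D-F.
3rd = G; 9th = F.
From G to F: 10 semitones over a seventh = minor.

minor seventh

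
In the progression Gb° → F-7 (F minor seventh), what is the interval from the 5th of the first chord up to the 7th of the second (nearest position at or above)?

augmented second

The 5th of Gb° is Dbb; the 7th of F-7 (F minor seventh) is Eb.
Dbb up to Eb is 3 semitones, a half step wider than a major second, so the interval is augmented.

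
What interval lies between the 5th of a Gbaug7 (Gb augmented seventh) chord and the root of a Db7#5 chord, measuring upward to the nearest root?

diminished octave

The 5th of Gbaug7 (Gb augmented seventh) is D; the root of Db7#5 is Db.
D up to Db is 11 semitones, a half step narrower than a perfect octave, so the interval is diminished.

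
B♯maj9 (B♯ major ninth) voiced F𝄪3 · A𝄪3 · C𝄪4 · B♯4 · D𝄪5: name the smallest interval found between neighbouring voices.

minor third

Adjacent intervals: F𝄪3→A𝄪3 = major third; A𝄪3→C𝄪4 = minor third; C𝄪4→B♯4 = minor seventh; B♯4→D𝄪5 = major third.
The smallest is A𝄪3 to C𝄪4, a minor third (3 semitones).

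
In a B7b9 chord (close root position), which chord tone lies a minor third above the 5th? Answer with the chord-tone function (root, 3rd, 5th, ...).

Spelling the chord: B, D#, F#, A, C.
The 5th is F#. A minor third above F# is A.
A is the chord's 7th.

7th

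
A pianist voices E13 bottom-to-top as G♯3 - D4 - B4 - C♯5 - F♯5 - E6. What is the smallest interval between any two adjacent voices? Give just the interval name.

Adjacent intervals: G♯3→D4 = diminished fifth; D4→B4 = major sixth; B4→C♯5 = major second; C♯5→F♯5 = perfect fourth; F♯5→E6 = minor seventh.
The smallest is B4 to C♯5, a major second (2 semitones).

major second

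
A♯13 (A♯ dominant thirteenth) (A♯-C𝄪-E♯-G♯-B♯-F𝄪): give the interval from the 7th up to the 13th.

So we need the interval from G♯ up to F𝄪.
G♯ up to F𝄪 spans 7 letter names and 11 semitones — a major seventh.

major 7th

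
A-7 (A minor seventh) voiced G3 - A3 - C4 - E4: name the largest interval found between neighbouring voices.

major 3rd

Adjacent intervals: G3→A3 = major second; A3→C4 = minor third; C4→E4 = major third.
The largest is C4 to E4, a major third (4 semitones).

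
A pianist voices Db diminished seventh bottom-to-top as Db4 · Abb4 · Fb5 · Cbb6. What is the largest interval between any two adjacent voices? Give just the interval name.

major sixth

Adjacent intervals: Db4→Abb4 = diminished fifth; Abb4→Fb5 = major sixth; Fb5→Cbb6 = diminished fifth.
The largest is Abb4 to Fb5, a major sixth (9 semitones).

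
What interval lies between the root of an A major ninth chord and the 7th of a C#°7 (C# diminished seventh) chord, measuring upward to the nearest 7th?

A major ninth has A as its root, and C#°7 (C# diminished seventh) has Bb as its 7th.
2 letter names make it a second; at 1 semitone (a half step narrower than major) the quality is minor.

minor 2nd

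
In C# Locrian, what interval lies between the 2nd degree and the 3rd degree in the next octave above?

major 9th

Spelling C# Locrian: C# D E F# G A B.
That puts D below E.
Counting 9 letters and 14 half steps from D gives a major ninth.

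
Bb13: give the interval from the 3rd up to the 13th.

perfect 11th

Bb13 (Bb dominant thirteenth): Bb-D-F-Ab-C-G.
That puts D below G.
Counting 11 letters and 17 half steps from D gives a perfect eleventh.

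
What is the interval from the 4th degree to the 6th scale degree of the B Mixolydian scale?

The scale runs B C# D# E F# G# A.
The 4th degree is E and the 6th scale degree is G#.
E up to G# spans 3 letter names and 4 semitones — a major third.

M3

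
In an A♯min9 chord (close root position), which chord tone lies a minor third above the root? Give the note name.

C#

A♯min9 (A♯ minor ninth) is spelled A♯ C♯ E♯ G♯ B♯.
The root is A♯. A minor third above A♯ is C♯.
C♯ is the chord's 3rd.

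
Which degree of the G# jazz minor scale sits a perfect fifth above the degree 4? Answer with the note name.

G#

The scale is G# A# B C# D# E# F##.
The degree 4 is C#; a perfect fifth above that is G# — scale degree 1.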